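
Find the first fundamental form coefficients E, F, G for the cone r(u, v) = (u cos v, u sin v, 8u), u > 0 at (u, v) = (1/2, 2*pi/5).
E = 65;  F = 0;  G = 1/4

Partials: r_u = (cos(v), sin(v), 8), r_v = (-u*sin(v), u*cos(v), 0). As functions of (u, v):
  E = r_u · r_u = 65,
  F = r_u · r_v = 0,
  G = r_v · r_v = u^2.
Evaluating at (u, v) = (1/2, 2*pi/5): E = 65, F = 0, G = 1/4.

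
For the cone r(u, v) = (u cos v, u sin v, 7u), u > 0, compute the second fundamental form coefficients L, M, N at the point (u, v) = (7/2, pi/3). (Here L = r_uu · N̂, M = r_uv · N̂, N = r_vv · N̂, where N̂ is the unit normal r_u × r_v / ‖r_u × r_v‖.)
L = 0;  M = 0;  N = 49*sqrt(2)/20

Compute the unit normal N̂(u, v) = (-7*sqrt(2)*u*cos(v)/(10*Abs(u)), -7*sqrt(2)*u*sin(v)/(10*Abs(u)), sqrt(2)*u/(10*Abs(u))), and the second partials r_uu, r_uv, r_vv. Take dot products:
  L(u, v) = r_uu · N̂ = 0,
  M(u, v) = r_uv · N̂ = 0,
  N(u, v) = r_vv · N̂ = 7*sqrt(2)*u^2/(10*Abs(u)).
Evaluating at (u, v) = (7/2, pi/3):
  L = 0, M = 0, N = 49*sqrt(2)/20.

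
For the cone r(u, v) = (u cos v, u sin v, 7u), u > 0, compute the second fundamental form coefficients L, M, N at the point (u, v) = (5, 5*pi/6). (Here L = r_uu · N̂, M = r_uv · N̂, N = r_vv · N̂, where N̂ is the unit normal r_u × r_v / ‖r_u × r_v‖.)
L = 0;  M = 0;  N = 7*sqrt(2)/2

Compute the unit normal N̂(u, v) = (-7*sqrt(2)*u*cos(v)/(10*Abs(u)), -7*sqrt(2)*u*sin(v)/(10*Abs(u)), sqrt(2)*u/(10*Abs(u))), and the second partials r_uu, r_uv, r_vv. Take dot products:
  L(u, v) = r_uu · N̂ = 0,
  M(u, v) = r_uv · N̂ = 0,
  N(u, v) = r_vv · N̂ = 7*sqrt(2)*u^2/(10*Abs(u)).
Evaluating at (u, v) = (5, 5*pi/6):
  L = 0, M = 0, N = 7*sqrt(2)/2.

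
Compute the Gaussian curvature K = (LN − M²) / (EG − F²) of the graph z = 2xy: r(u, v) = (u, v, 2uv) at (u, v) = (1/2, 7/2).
K = -4/2601

Coefficients of the first fundamental form: E = 4*v^2 + 1, F = 4*u*v, G = 4*u^2 + 1.
Coefficients of the second fundamental form: L = 0, M = 2/sqrt(4*u^2 + 4*v^2 + 1), N = 0.
Assemble K = (LN − M²)/(EG − F²) = -4/(16*u^4 + 32*u^2*v^2 + 8*u^2 + 16*v^4 + 8*v^2 + 1). At (u, v) = (1/2, 7/2): K = -4/2601.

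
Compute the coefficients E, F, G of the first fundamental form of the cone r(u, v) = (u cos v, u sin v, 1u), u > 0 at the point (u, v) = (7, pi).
E = 2;  F = 0;  G = 49

Partials: r_u = (cos(v), sin(v), 1), r_v = (-u*sin(v), u*cos(v), 0). As functions of (u, v):
  E = r_u · r_u = 2,
  F = r_u · r_v = 0,
  G = r_v · r_v = u^2.
Evaluating at (u, v) = (7, pi): E = 2, F = 0, G = 49.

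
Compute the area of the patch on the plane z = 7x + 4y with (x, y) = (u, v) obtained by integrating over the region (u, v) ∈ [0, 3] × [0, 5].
Area = 15*sqrt(66)

Area = ∫∫ √(EG − F²) du dv with √(EG − F²) = sqrt(66). Integrating over [0, 3] × [0, 5] gives 15*sqrt(66).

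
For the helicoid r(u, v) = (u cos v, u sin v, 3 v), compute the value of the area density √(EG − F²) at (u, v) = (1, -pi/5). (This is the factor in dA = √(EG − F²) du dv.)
√(EG − F²)|_{(1, -pi/5)} = sqrt(10)

E = 1, F = 0, G = u^2 + 9, so EG − F² = u^2 + 9. Taking the positive square root: √(EG − F²) = sqrt(u^2 + 9). At (u, v) = (1, -pi/5): sqrt(10).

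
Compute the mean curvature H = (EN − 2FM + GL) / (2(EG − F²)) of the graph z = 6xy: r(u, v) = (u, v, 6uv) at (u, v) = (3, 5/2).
H = -81*sqrt(22)/3025

With E = 36*v^2 + 1, F = 36*u*v, G = 36*u^2 + 1, L = 0, M = 6/sqrt(36*u^2 + 36*v^2 + 1), N = 0, assemble
  H = (EN − 2FM + GL) / (2(EG − F²)) = -216*u*v/(36*u^2 + 36*v^2 + 1)^(3/2).
At (u, v) = (3, 5/2): H = -81*sqrt(22)/3025.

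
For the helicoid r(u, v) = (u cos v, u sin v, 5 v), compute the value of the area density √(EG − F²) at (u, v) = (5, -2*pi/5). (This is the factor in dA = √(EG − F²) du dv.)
√(EG − F²)|_{(5, -2*pi/5)} = 5*sqrt(2)

E = 1, F = 0, G = u^2 + 25, so EG − F² = u^2 + 25. Taking the positive square root: √(EG − F²) = sqrt(u^2 + 25). At (u, v) = (5, -2*pi/5): 5*sqrt(2).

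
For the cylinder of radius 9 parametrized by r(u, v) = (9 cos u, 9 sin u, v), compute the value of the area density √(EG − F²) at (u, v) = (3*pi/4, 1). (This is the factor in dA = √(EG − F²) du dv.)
√(EG − F²)|_{(3*pi/4, 1)} = 9

E = 81, F = 0, G = 1, so EG − F² = 81. Taking the positive square root: √(EG − F²) = 9. At (u, v) = (3*pi/4, 1): 9.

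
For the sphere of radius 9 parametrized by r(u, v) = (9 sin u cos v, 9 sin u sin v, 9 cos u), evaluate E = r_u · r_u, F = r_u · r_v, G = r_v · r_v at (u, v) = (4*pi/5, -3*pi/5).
E = 81;  F = 0;  G = 405/8 - 81*sqrt(5)/8

Partials: r_u = (9*cos(u)*cos(v), 9*sin(v)*cos(u), -9*sin(u)), r_v = (-9*sin(u)*sin(v), 9*sin(u)*cos(v), 0). As functions of (u, v):
  E = r_u · r_u = 81,
  F = r_u · r_v = 0,
  G = r_v · r_v = 81*sin(u)^2.
Evaluating at (u, v) = (4*pi/5, -3*pi/5): E = 81, F = 0, G = 405/8 - 81*sqrt(5)/8.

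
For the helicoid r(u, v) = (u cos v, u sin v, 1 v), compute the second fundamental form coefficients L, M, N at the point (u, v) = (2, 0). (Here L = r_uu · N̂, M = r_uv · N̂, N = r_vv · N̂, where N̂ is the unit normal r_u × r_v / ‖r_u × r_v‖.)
L = 0;  M = -sqrt(5)/5;  N = 0

Compute the unit normal N̂(u, v) = (sin(v)/sqrt(u^2 + 1), -cos(v)/sqrt(u^2 + 1), u/sqrt(u^2 + 1)), and the second partials r_uu, r_uv, r_vv. Take dot products:
  L(u, v) = r_uu · N̂ = 0,
  M(u, v) = r_uv · N̂ = -1/sqrt(u^2 + 1),
  N(u, v) = r_vv · N̂ = 0.
Evaluating at (u, v) = (2, 0):
  L = 0, M = -sqrt(5)/5, N = 0.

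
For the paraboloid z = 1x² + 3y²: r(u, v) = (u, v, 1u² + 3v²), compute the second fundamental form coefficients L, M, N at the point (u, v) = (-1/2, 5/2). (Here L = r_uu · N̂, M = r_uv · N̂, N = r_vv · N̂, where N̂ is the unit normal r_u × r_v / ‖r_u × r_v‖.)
L = 2*sqrt(227)/227;  M = 0;  N = 6*sqrt(227)/227

Compute the unit normal N̂(u, v) = (-2*u/sqrt(4*u^2 + 36*v^2 + 1), -6*v/sqrt(4*u^2 + 36*v^2 + 1), 1/sqrt(4*u^2 + 36*v^2 + 1)), and the second partials r_uu, r_uv, r_vv. Take dot products:
  L(u, v) = r_uu · N̂ = 2/sqrt(4*u^2 + 36*v^2 + 1),
  M(u, v) = r_uv · N̂ = 0,
  N(u, v) = r_vv · N̂ = 6/sqrt(4*u^2 + 36*v^2 + 1).
Evaluating at (u, v) = (-1/2, 5/2):
  L = 2*sqrt(227)/227, M = 0, N = 6*sqrt(227)/227.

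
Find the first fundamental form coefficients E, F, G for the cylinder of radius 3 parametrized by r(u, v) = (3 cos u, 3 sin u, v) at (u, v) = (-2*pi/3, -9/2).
E = 9;  F = 0;  G = 1

Partials: r_u = (-3*sin(u), 3*cos(u), 0), r_v = (0, 0, 1). As functions of (u, v):
  E = r_u · r_u = 9,
  F = r_u · r_v = 0,
  G = r_v · r_v = 1.
Evaluating at (u, v) = (-2*pi/3, -9/2): E = 9, F = 0, G = 1.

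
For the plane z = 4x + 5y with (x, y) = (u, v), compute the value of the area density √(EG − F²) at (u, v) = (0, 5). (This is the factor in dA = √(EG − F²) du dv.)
√(EG − F²)|_{(0, 5)} = sqrt(42)

E = 17, F = 20, G = 26, so EG − F² = 42. Taking the positive square root: √(EG − F²) = sqrt(42). At (u, v) = (0, 5): sqrt(42).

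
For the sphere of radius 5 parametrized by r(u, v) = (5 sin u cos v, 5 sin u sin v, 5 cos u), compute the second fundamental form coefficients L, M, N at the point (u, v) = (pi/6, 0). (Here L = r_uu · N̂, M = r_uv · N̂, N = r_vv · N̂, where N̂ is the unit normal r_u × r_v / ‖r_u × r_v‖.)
L = -5;  M = 0;  N = -5/4

Compute the unit normal N̂(u, v) = (sin(u)^2*cos(v)/Abs(sin(u)), sin(u)^2*sin(v)/Abs(sin(u)), sin(2*u)/(2*Abs(sin(u)))), and the second partials r_uu, r_uv, r_vv. Take dot products:
  L(u, v) = r_uu · N̂ = -5*sin(u)/Abs(sin(u)),
  M(u, v) = r_uv · N̂ = 0,
  N(u, v) = r_vv · N̂ = -5*sin(u)^3/Abs(sin(u)).
Evaluating at (u, v) = (pi/6, 0):
  L = -5, M = 0, N = -5/4.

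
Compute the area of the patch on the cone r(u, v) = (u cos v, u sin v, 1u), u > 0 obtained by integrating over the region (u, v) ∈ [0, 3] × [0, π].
Area = 9*sqrt(2)*pi/2

Area = ∫∫ √(EG − F²) du dv with √(EG − F²) = sqrt(2)*Abs(u). Integrating over [0, 3] × [0, π] gives 9*sqrt(2)*pi/2.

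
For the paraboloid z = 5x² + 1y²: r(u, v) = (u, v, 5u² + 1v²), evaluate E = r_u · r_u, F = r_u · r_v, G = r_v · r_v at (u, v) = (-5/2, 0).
E = 626;  F = 0;  G = 1

Partials: r_u = (1, 0, 10*u), r_v = (0, 1, 2*v). As functions of (u, v):
  E = r_u · r_u = 100*u^2 + 1,
  F = r_u · r_v = 20*u*v,
  G = r_v · r_v = 4*v^2 + 1.
Evaluating at (u, v) = (-5/2, 0): E = 626, F = 0, G = 1.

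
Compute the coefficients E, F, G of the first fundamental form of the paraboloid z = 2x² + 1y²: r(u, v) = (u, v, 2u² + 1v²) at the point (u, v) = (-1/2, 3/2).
E = 5;  F = -6;  G = 10

Partials: r_u = (1, 0, 4*u), r_v = (0, 1, 2*v). As functions of (u, v):
  E = r_u · r_u = 16*u^2 + 1,
  F = r_u · r_v = 8*u*v,
  G = r_v · r_v = 4*v^2 + 1.
Evaluating at (u, v) = (-1/2, 3/2): E = 5, F = -6, G = 10.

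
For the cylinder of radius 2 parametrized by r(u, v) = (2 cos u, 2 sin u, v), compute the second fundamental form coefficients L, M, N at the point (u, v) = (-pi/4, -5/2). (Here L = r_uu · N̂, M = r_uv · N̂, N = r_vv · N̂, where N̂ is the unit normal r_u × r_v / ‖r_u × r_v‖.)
L = -2;  M = 0;  N = 0

Compute the unit normal N̂(u, v) = (cos(u), sin(u), 0), and the second partials r_uu, r_uv, r_vv. Take dot products:
  L(u, v) = r_uu · N̂ = -2,
  M(u, v) = r_uv · N̂ = 0,
  N(u, v) = r_vv · N̂ = 0.
Evaluating at (u, v) = (-pi/4, -5/2):
  L = -2, M = 0, N = 0.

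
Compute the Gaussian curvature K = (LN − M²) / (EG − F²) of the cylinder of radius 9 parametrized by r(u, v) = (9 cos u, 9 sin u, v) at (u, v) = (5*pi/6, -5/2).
K = 0

Coefficients of the first fundamental form: E = 81, F = 0, G = 1.
Coefficients of the second fundamental form: L = -9, M = 0, N = 0.
Assemble K = (LN − M²)/(EG − F²) = 0. At (u, v) = (5*pi/6, -5/2): K = 0.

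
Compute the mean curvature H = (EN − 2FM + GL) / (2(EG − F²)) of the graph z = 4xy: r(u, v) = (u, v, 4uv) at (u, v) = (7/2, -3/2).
H = 336*sqrt(233)/54289

With E = 16*v^2 + 1, F = 16*u*v, G = 16*u^2 + 1, L = 0, M = 4/sqrt(16*u^2 + 16*v^2 + 1), N = 0, assemble
  H = (EN − 2FM + GL) / (2(EG − F²)) = -64*u*v/(16*u^2 + 16*v^2 + 1)^(3/2).
At (u, v) = (7/2, -3/2): H = 336*sqrt(233)/54289.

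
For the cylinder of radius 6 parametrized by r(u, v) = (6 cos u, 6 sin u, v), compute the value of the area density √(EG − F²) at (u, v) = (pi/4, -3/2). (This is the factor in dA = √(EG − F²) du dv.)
√(EG − F²)|_{(pi/4, -3/2)} = 6

E = 36, F = 0, G = 1, so EG − F² = 36. Taking the positive square root: √(EG − F²) = 6. At (u, v) = (pi/4, -3/2): 6.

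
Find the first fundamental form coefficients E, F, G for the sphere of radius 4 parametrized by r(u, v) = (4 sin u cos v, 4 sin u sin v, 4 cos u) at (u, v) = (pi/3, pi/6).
E = 16;  F = 0;  G = 12

Partials: r_u = (4*cos(u)*cos(v), 4*sin(v)*cos(u), -4*sin(u)), r_v = (-4*sin(u)*sin(v), 4*sin(u)*cos(v), 0). As functions of (u, v):
  E = r_u · r_u = 16,
  F = r_u · r_v = 0,
  G = r_v · r_v = 16*sin(u)^2.
Evaluating at (u, v) = (pi/3, pi/6): E = 16, F = 0, G = 12.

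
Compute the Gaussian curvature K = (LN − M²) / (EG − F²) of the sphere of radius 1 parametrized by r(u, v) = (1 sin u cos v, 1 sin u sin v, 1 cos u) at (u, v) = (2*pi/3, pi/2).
K = 1

Coefficients of the first fundamental form: E = 1, F = 0, G = sin(u)^2.
Coefficients of the second fundamental form: L = -sin(u)/Abs(sin(u)), M = 0, N = -sin(u)^3/Abs(sin(u)).
Assemble K = (LN − M²)/(EG − F²) = 1. At (u, v) = (2*pi/3, pi/2): K = 1.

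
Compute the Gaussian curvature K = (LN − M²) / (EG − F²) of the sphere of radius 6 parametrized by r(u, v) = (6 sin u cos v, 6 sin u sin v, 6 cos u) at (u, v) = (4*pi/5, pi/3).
K = 1/36

Coefficients of the first fundamental form: E = 36, F = 0, G = 36*sin(u)^2.
Coefficients of the second fundamental form: L = -6*sin(u)/Abs(sin(u)), M = 0, N = -6*sin(u)^3/Abs(sin(u)).
Assemble K = (LN − M²)/(EG − F²) = 1/36. At (u, v) = (4*pi/5, pi/3): K = 1/36.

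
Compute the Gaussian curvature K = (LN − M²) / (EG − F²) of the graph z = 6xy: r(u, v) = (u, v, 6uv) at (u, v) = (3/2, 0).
K = -9/1681

Coefficients of the first fundamental form: E = 36*v^2 + 1, F = 36*u*v, G = 36*u^2 + 1.
Coefficients of the second fundamental form: L = 0, M = 6/sqrt(36*u^2 + 36*v^2 + 1), N = 0.
Assemble K = (LN − M²)/(EG − F²) = -36/(1296*u^4 + 2592*u^2*v^2 + 72*u^2 + 1296*v^4 + 72*v^2 + 1). At (u, v) = (3/2, 0): K = -9/1681.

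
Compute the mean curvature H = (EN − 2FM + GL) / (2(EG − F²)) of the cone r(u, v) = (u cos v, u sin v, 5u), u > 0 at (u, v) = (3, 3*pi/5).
H = 5*sqrt(26)/156

With E = 26, F = 0, G = u^2, L = 0, M = 0, N = 5*sqrt(26)*u^2/(26*Abs(u)), assemble
  H = (EN − 2FM + GL) / (2(EG − F²)) = 5*sqrt(26)/(52*Abs(u)).
At (u, v) = (3, 3*pi/5): H = 5*sqrt(26)/156.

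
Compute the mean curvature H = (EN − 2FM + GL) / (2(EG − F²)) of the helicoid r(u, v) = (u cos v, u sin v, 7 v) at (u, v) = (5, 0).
H = 0

With E = 1, F = 0, G = u^2 + 49, L = 0, M = -7/sqrt(u^2 + 49), N = 0, assemble
  H = (EN − 2FM + GL) / (2(EG − F²)) = 0.
At (u, v) = (5, 0): H = 0.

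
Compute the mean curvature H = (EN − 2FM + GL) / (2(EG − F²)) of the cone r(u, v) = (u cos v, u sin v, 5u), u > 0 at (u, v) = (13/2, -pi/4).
H = 5*sqrt(26)/338

With E = 26, F = 0, G = u^2, L = 0, M = 0, N = 5*sqrt(26)*u^2/(26*Abs(u)), assemble
  H = (EN − 2FM + GL) / (2(EG − F²)) = 5*sqrt(26)/(52*Abs(u)).
At (u, v) = (13/2, -pi/4): H = 5*sqrt(26)/338.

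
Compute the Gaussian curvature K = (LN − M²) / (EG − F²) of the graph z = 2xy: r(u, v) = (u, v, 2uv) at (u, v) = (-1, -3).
K = -4/1681

Coefficients of the first fundamental form: E = 4*v^2 + 1, F = 4*u*v, G = 4*u^2 + 1.
Coefficients of the second fundamental form: L = 0, M = 2/sqrt(4*u^2 + 4*v^2 + 1), N = 0.
Assemble K = (LN − M²)/(EG − F²) = -4/(16*u^4 + 32*u^2*v^2 + 8*u^2 + 16*v^4 + 8*v^2 + 1). At (u, v) = (-1, -3): K = -4/1681.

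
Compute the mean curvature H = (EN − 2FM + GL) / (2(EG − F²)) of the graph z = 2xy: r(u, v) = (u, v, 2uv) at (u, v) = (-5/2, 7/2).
H = 14*sqrt(3)/225

With E = 4*v^2 + 1, F = 4*u*v, G = 4*u^2 + 1, L = 0, M = 2/sqrt(4*u^2 + 4*v^2 + 1), N = 0, assemble
  H = (EN − 2FM + GL) / (2(EG − F²)) = -8*u*v/(4*u^2 + 4*v^2 + 1)^(3/2).
At (u, v) = (-5/2, 7/2): H = 14*sqrt(3)/225.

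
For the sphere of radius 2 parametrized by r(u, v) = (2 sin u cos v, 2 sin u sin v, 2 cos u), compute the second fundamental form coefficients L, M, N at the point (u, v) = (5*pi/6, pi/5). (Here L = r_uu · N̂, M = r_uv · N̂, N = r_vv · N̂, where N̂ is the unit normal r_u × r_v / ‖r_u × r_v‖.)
L = -2;  M = 0;  N = -1/2

Compute the unit normal N̂(u, v) = (sin(u)^2*cos(v)/Abs(sin(u)), sin(u)^2*sin(v)/Abs(sin(u)), sin(2*u)/(2*Abs(sin(u)))), and the second partials r_uu, r_uv, r_vv. Take dot products:
  L(u, v) = r_uu · N̂ = -2*sin(u)/Abs(sin(u)),
  M(u, v) = r_uv · N̂ = 0,
  N(u, v) = r_vv · N̂ = -2*sin(u)^3/Abs(sin(u)).
Evaluating at (u, v) = (5*pi/6, pi/5):
  L = -2, M = 0, N = -1/2.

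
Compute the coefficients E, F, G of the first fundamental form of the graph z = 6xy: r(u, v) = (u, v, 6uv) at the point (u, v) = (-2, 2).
E = 145;  F = -144;  G = 145

Partials: r_u = (1, 0, 6*v), r_v = (0, 1, 6*u). As functions of (u, v):
  E = r_u · r_u = 36*v^2 + 1,
  F = r_u · r_v = 36*u*v,
  G = r_v · r_v = 36*u^2 + 1.
Evaluating at (u, v) = (-2, 2): E = 145, F = -144, G = 145.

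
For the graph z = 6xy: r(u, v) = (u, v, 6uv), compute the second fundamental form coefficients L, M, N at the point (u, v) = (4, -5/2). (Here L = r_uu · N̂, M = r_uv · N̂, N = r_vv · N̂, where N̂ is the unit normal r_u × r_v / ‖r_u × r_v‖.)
L = 0;  M = 3*sqrt(802)/401;  N = 0

Compute the unit normal N̂(u, v) = (-6*v/sqrt(36*u^2 + 36*v^2 + 1), -6*u/sqrt(36*u^2 + 36*v^2 + 1), 1/sqrt(36*u^2 + 36*v^2 + 1)), and the second partials r_uu, r_uv, r_vv. Take dot products:
  L(u, v) = r_uu · N̂ = 0,
  M(u, v) = r_uv · N̂ = 6/sqrt(36*u^2 + 36*v^2 + 1),
  N(u, v) = r_vv · N̂ = 0.
Evaluating at (u, v) = (4, -5/2):
  L = 0, M = 3*sqrt(802)/401, N = 0.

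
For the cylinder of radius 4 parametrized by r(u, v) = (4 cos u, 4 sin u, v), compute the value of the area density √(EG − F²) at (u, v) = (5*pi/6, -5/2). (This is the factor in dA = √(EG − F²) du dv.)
√(EG − F²)|_{(5*pi/6, -5/2)} = 4

E = 16, F = 0, G = 1, so EG − F² = 16. Taking the positive square root: √(EG − F²) = 4. At (u, v) = (5*pi/6, -5/2): 4.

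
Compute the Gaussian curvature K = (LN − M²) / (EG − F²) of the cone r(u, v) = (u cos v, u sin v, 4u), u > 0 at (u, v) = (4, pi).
K = 0

Coefficients of the first fundamental form: E = 17, F = 0, G = u^2.
Coefficients of the second fundamental form: L = 0, M = 0, N = 4*sqrt(17)*u^2/(17*Abs(u)).
Assemble K = (LN − M²)/(EG − F²) = 0. At (u, v) = (4, pi): K = 0.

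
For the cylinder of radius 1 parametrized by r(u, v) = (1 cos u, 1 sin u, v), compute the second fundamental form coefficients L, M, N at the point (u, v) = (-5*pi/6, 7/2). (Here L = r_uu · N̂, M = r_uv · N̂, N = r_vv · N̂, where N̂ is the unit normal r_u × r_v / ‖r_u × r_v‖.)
L = -1;  M = 0;  N = 0

Compute the unit normal N̂(u, v) = (cos(u), sin(u), 0), and the second partials r_uu, r_uv, r_vv. Take dot products:
  L(u, v) = r_uu · N̂ = -1,
  M(u, v) = r_uv · N̂ = 0,
  N(u, v) = r_vv · N̂ = 0.
Evaluating at (u, v) = (-5*pi/6, 7/2):
  L = -1, M = 0, N = 0.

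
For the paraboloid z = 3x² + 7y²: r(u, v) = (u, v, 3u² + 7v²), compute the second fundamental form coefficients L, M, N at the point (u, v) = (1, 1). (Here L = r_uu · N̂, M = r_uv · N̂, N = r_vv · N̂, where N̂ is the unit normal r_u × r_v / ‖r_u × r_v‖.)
L = 6*sqrt(233)/233;  M = 0;  N = 14*sqrt(233)/233

Compute the unit normal N̂(u, v) = (-6*u/sqrt(36*u^2 + 196*v^2 + 1), -14*v/sqrt(36*u^2 + 196*v^2 + 1), 1/sqrt(36*u^2 + 196*v^2 + 1)), and the second partials r_uu, r_uv, r_vv. Take dot products:
  L(u, v) = r_uu · N̂ = 6/sqrt(36*u^2 + 196*v^2 + 1),
  M(u, v) = r_uv · N̂ = 0,
  N(u, v) = r_vv · N̂ = 14/sqrt(36*u^2 + 196*v^2 + 1).
Evaluating at (u, v) = (1, 1):
  L = 6*sqrt(233)/233, M = 0, N = 14*sqrt(233)/233.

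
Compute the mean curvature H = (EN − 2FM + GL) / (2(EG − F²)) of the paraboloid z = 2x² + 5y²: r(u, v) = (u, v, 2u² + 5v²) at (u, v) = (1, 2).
H = 887*sqrt(417)/173889

With E = 16*u^2 + 1, F = 40*u*v, G = 100*v^2 + 1, L = 4/sqrt(16*u^2 + 100*v^2 + 1), M = 0, N = 10/sqrt(16*u^2 + 100*v^2 + 1), assemble
  H = (EN − 2FM + GL) / (2(EG − F²)) = (80*u^2 + 200*v^2 + 7)/(16*u^2 + 100*v^2 + 1)^(3/2).
At (u, v) = (1, 2): H = 887*sqrt(417)/173889.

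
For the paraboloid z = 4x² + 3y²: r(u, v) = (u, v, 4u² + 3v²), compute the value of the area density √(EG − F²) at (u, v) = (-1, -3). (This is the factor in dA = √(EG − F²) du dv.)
√(EG − F²)|_{(-1, -3)} = sqrt(389)

E = 64*u^2 + 1, F = 48*u*v, G = 36*v^2 + 1, so EG − F² = 64*u^2 + 36*v^2 + 1. Taking the positive square root: √(EG − F²) = sqrt(64*u^2 + 36*v^2 + 1). At (u, v) = (-1, -3): sqrt(389).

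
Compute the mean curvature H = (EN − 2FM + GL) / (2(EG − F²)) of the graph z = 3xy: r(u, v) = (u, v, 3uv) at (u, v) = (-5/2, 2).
H = 1080*sqrt(373)/139129

With E = 9*v^2 + 1, F = 9*u*v, G = 9*u^2 + 1, L = 0, M = 3/sqrt(9*u^2 + 9*v^2 + 1), N = 0, assemble
  H = (EN − 2FM + GL) / (2(EG − F²)) = -27*u*v/(9*u^2 + 9*v^2 + 1)^(3/2).
At (u, v) = (-5/2, 2): H = 1080*sqrt(373)/139129.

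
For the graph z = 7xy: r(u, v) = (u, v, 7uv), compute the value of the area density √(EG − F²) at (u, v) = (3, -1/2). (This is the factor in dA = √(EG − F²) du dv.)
√(EG − F²)|_{(3, -1/2)} = sqrt(1817)/2

E = 49*v^2 + 1, F = 49*u*v, G = 49*u^2 + 1, so EG − F² = 49*u^2 + 49*v^2 + 1. Taking the positive square root: √(EG − F²) = sqrt(49*u^2 + 49*v^2 + 1). At (u, v) = (3, -1/2): sqrt(1817)/2.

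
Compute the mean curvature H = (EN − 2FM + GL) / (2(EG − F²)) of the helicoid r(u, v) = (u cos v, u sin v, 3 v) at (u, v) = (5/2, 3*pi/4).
H = 0

With E = 1, F = 0, G = u^2 + 9, L = 0, M = -3/sqrt(u^2 + 9), N = 0, assemble
  H = (EN − 2FM + GL) / (2(EG − F²)) = 0.
At (u, v) = (5/2, 3*pi/4): H = 0.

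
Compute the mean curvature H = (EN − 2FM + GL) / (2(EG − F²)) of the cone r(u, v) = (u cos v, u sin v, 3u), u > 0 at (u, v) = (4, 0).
H = 3*sqrt(10)/80

With E = 10, F = 0, G = u^2, L = 0, M = 0, N = 3*sqrt(10)*u^2/(10*Abs(u)), assemble
  H = (EN − 2FM + GL) / (2(EG − F²)) = 3*sqrt(10)/(20*Abs(u)).
At (u, v) = (4, 0): H = 3*sqrt(10)/80.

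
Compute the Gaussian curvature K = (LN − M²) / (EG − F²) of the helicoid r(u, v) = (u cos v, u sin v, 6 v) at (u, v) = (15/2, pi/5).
K = -64/15129

Coefficients of the first fundamental form: E = 1, F = 0, G = u^2 + 36.
Coefficients of the second fundamental form: L = 0, M = -6/sqrt(u^2 + 36), N = 0.
Assemble K = (LN − M²)/(EG − F²) = -36/(u^2 + 36)^2. At (u, v) = (15/2, pi/5): K = -64/15129.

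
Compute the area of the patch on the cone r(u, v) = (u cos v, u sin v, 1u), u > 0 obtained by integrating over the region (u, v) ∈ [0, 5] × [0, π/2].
Area = 25*sqrt(2)*pi/4

Area = ∫∫ √(EG − F²) du dv with √(EG − F²) = sqrt(2)*Abs(u). Integrating over [0, 5] × [0, π/2] gives 25*sqrt(2)*pi/4.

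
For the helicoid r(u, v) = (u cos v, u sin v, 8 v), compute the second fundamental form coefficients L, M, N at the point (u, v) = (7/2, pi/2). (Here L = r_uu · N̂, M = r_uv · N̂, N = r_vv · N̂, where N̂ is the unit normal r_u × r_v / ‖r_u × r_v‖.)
L = 0;  M = -16*sqrt(305)/305;  N = 0

Compute the unit normal N̂(u, v) = (8*sin(v)/sqrt(u^2 + 64), -8*cos(v)/sqrt(u^2 + 64), u/sqrt(u^2 + 64)), and the second partials r_uu, r_uv, r_vv. Take dot products:
  L(u, v) = r_uu · N̂ = 0,
  M(u, v) = r_uv · N̂ = -8/sqrt(u^2 + 64),
  N(u, v) = r_vv · N̂ = 0.
Evaluating at (u, v) = (7/2, pi/2):
  L = 0, M = -16*sqrt(305)/305, N = 0.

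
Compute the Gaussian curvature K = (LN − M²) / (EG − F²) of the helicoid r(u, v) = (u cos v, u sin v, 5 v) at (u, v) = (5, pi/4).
K = -1/100

Coefficients of the first fundamental form: E = 1, F = 0, G = u^2 + 25.
Coefficients of the second fundamental form: L = 0, M = -5/sqrt(u^2 + 25), N = 0.
Assemble K = (LN − M²)/(EG − F²) = -25/(u^2 + 25)^2. At (u, v) = (5, pi/4): K = -1/100.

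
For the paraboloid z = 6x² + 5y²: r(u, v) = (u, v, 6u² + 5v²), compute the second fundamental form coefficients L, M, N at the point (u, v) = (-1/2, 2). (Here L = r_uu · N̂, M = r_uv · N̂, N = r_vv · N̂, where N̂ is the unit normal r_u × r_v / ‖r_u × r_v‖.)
L = 12*sqrt(437)/437;  M = 0;  N = 10*sqrt(437)/437

Compute the unit normal N̂(u, v) = (-12*u/sqrt(144*u^2 + 100*v^2 + 1), -10*v/sqrt(144*u^2 + 100*v^2 + 1), 1/sqrt(144*u^2 + 100*v^2 + 1)), and the second partials r_uu, r_uv, r_vv. Take dot products:
  L(u, v) = r_uu · N̂ = 12/sqrt(144*u^2 + 100*v^2 + 1),
  M(u, v) = r_uv · N̂ = 0,
  N(u, v) = r_vv · N̂ = 10/sqrt(144*u^2 + 100*v^2 + 1).
Evaluating at (u, v) = (-1/2, 2):
  L = 12*sqrt(437)/437, M = 0, N = 10*sqrt(437)/437.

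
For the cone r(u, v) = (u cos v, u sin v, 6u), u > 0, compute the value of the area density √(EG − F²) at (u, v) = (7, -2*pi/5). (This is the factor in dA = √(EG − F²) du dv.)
√(EG − F²)|_{(7, -2*pi/5)} = 7*sqrt(37)

E = 37, F = 0, G = u^2, so EG − F² = 37*u^2. Taking the positive square root: √(EG − F²) = sqrt(37)*Abs(u). At (u, v) = (7, -2*pi/5): 7*sqrt(37).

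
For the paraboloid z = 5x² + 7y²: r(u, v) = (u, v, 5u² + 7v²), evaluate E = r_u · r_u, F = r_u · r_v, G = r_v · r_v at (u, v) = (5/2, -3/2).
E = 626;  F = -525;  G = 442

Partials: r_u = (1, 0, 10*u), r_v = (0, 1, 14*v). As functions of (u, v):
  E = r_u · r_u = 100*u^2 + 1,
  F = r_u · r_v = 140*u*v,
  G = r_v · r_v = 196*v^2 + 1.
Evaluating at (u, v) = (5/2, -3/2): E = 626, F = -525, G = 442.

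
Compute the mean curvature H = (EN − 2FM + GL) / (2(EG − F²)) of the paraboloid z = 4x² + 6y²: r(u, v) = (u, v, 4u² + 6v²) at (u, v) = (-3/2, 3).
H = 6058*sqrt(1441)/2076481

With E = 64*u^2 + 1, F = 96*u*v, G = 144*v^2 + 1, L = 8/sqrt(64*u^2 + 144*v^2 + 1), M = 0, N = 12/sqrt(64*u^2 + 144*v^2 + 1), assemble
  H = (EN − 2FM + GL) / (2(EG − F²)) = 2*(192*u^2 + 288*v^2 + 5)/(64*u^2 + 144*v^2 + 1)^(3/2).
At (u, v) = (-3/2, 3): H = 6058*sqrt(1441)/2076481.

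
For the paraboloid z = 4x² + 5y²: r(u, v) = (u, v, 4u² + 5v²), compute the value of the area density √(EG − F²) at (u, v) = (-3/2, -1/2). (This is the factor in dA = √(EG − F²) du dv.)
√(EG − F²)|_{(-3/2, -1/2)} = sqrt(170)

E = 64*u^2 + 1, F = 80*u*v, G = 100*v^2 + 1, so EG − F² = 64*u^2 + 100*v^2 + 1. Taking the positive square root: √(EG − F²) = sqrt(64*u^2 + 100*v^2 + 1). At (u, v) = (-3/2, -1/2): sqrt(170).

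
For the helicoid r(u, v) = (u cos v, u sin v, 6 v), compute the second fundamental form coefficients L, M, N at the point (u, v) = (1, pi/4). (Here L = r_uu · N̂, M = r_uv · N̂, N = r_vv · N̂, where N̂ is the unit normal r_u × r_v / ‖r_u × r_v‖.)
L = 0;  M = -6*sqrt(37)/37;  N = 0

Compute the unit normal N̂(u, v) = (6*sin(v)/sqrt(u^2 + 36), -6*cos(v)/sqrt(u^2 + 36), u/sqrt(u^2 + 36)), and the second partials r_uu, r_uv, r_vv. Take dot products:
  L(u, v) = r_uu · N̂ = 0,
  M(u, v) = r_uv · N̂ = -6/sqrt(u^2 + 36),
  N(u, v) = r_vv · N̂ = 0.
Evaluating at (u, v) = (1, pi/4):
  L = 0, M = -6*sqrt(37)/37, N = 0.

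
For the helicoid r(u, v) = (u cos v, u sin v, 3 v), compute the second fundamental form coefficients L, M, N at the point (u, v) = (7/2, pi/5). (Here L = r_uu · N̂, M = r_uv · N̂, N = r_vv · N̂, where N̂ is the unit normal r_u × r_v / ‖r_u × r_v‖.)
L = 0;  M = -6*sqrt(85)/85;  N = 0

Compute the unit normal N̂(u, v) = (3*sin(v)/sqrt(u^2 + 9), -3*cos(v)/sqrt(u^2 + 9), u/sqrt(u^2 + 9)), and the second partials r_uu, r_uv, r_vv. Take dot products:
  L(u, v) = r_uu · N̂ = 0,
  M(u, v) = r_uv · N̂ = -3/sqrt(u^2 + 9),
  N(u, v) = r_vv · N̂ = 0.
Evaluating at (u, v) = (7/2, pi/5):
  L = 0, M = -6*sqrt(85)/85, N = 0.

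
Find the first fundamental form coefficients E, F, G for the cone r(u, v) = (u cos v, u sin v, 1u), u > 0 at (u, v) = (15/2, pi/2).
E = 2;  F = 0;  G = 225/4

Partials: r_u = (cos(v), sin(v), 1), r_v = (-u*sin(v), u*cos(v), 0). As functions of (u, v):
  E = r_u · r_u = 2,
  F = r_u · r_v = 0,
  G = r_v · r_v = u^2.
Evaluating at (u, v) = (15/2, pi/2): E = 2, F = 0, G = 225/4.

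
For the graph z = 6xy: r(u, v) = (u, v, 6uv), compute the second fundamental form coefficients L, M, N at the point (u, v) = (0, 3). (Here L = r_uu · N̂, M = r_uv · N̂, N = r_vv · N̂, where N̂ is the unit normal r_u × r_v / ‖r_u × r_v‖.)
L = 0;  M = 6*sqrt(13)/65;  N = 0

Compute the unit normal N̂(u, v) = (-6*v/sqrt(36*u^2 + 36*v^2 + 1), -6*u/sqrt(36*u^2 + 36*v^2 + 1), 1/sqrt(36*u^2 + 36*v^2 + 1)), and the second partials r_uu, r_uv, r_vv. Take dot products:
  L(u, v) = r_uu · N̂ = 0,
  M(u, v) = r_uv · N̂ = 6/sqrt(36*u^2 + 36*v^2 + 1),
  N(u, v) = r_vv · N̂ = 0.
Evaluating at (u, v) = (0, 3):
  L = 0, M = 6*sqrt(13)/65, N = 0.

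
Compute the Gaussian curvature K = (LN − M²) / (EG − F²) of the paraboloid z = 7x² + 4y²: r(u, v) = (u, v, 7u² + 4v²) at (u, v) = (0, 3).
K = 112/332929

Coefficients of the first fundamental form: E = 196*u^2 + 1, F = 112*u*v, G = 64*v^2 + 1.
Coefficients of the second fundamental form: L = 14/sqrt(196*u^2 + 64*v^2 + 1), M = 0, N = 8/sqrt(196*u^2 + 64*v^2 + 1).
Assemble K = (LN − M²)/(EG − F²) = 112/(38416*u^4 + 25088*u^2*v^2 + 392*u^2 + 4096*v^4 + 128*v^2 + 1). At (u, v) = (0, 3): K = 112/332929.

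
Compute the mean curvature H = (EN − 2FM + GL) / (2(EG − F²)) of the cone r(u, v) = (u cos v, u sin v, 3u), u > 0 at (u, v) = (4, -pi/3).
H = 3*sqrt(10)/80

With E = 10, F = 0, G = u^2, L = 0, M = 0, N = 3*sqrt(10)*u^2/(10*Abs(u)), assemble
  H = (EN − 2FM + GL) / (2(EG − F²)) = 3*sqrt(10)/(20*Abs(u)).
At (u, v) = (4, -pi/3): H = 3*sqrt(10)/80.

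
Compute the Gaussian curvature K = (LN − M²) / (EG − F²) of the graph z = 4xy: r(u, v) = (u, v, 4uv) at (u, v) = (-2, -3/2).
K = -16/10201

Coefficients of the first fundamental form: E = 16*v^2 + 1, F = 16*u*v, G = 16*u^2 + 1.
Coefficients of the second fundamental form: L = 0, M = 4/sqrt(16*u^2 + 16*v^2 + 1), N = 0.
Assemble K = (LN − M²)/(EG − F²) = -16/(256*u^4 + 512*u^2*v^2 + 32*u^2 + 256*v^4 + 32*v^2 + 1). At (u, v) = (-2, -3/2): K = -16/10201.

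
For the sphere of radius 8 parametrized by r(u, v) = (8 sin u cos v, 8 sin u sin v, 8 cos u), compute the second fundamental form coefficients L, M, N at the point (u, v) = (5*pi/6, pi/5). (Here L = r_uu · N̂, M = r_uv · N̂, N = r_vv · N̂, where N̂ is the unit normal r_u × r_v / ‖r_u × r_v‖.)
L = -8;  M = 0;  N = -2

Compute the unit normal N̂(u, v) = (sin(u)^2*cos(v)/Abs(sin(u)), sin(u)^2*sin(v)/Abs(sin(u)), sin(2*u)/(2*Abs(sin(u)))), and the second partials r_uu, r_uv, r_vv. Take dot products:
  L(u, v) = r_uu · N̂ = -8*sin(u)/Abs(sin(u)),
  M(u, v) = r_uv · N̂ = 0,
  N(u, v) = r_vv · N̂ = -8*sin(u)^3/Abs(sin(u)).
Evaluating at (u, v) = (5*pi/6, pi/5):
  L = -8, M = 0, N = -2.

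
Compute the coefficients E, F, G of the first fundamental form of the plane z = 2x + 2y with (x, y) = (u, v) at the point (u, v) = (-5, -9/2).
E = 5;  F = 4;  G = 5

Partials: r_u = (1, 0, 2), r_v = (0, 1, 2). As functions of (u, v):
  E = r_u · r_u = 5,
  F = r_u · r_v = 4,
  G = r_v · r_v = 5.
Evaluating at (u, v) = (-5, -9/2): E = 5, F = 4, G = 5.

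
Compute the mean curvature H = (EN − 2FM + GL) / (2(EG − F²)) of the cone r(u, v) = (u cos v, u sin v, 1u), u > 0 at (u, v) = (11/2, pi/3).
H = sqrt(2)/22

With E = 2, F = 0, G = u^2, L = 0, M = 0, N = sqrt(2)*u^2/(2*Abs(u)), assemble
  H = (EN − 2FM + GL) / (2(EG − F²)) = sqrt(2)/(4*Abs(u)).
At (u, v) = (11/2, pi/3): H = sqrt(2)/22.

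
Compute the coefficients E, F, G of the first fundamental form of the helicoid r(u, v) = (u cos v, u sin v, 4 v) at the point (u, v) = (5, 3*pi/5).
E = 1;  F = 0;  G = 41

Partials: r_u = (cos(v), sin(v), 0), r_v = (-u*sin(v), u*cos(v), 4). As functions of (u, v):
  E = r_u · r_u = 1,
  F = r_u · r_v = 0,
  G = r_v · r_v = u^2 + 16.
Evaluating at (u, v) = (5, 3*pi/5): E = 1, F = 0, G = 41.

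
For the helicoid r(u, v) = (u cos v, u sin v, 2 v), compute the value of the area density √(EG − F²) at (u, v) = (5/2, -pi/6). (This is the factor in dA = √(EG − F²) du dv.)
√(EG − F²)|_{(5/2, -pi/6)} = sqrt(41)/2

E = 1, F = 0, G = u^2 + 4, so EG − F² = u^2 + 4. Taking the positive square root: √(EG − F²) = sqrt(u^2 + 4). At (u, v) = (5/2, -pi/6): sqrt(41)/2.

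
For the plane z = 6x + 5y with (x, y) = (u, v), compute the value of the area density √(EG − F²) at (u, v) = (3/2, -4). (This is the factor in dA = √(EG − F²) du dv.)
√(EG − F²)|_{(3/2, -4)} = sqrt(62)

E = 37, F = 30, G = 26, so EG − F² = 62. Taking the positive square root: √(EG − F²) = sqrt(62). At (u, v) = (3/2, -4): sqrt(62).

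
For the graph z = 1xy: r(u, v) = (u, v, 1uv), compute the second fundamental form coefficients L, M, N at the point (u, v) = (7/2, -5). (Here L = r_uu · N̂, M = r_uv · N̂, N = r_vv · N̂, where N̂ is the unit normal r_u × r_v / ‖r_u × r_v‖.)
L = 0;  M = 2*sqrt(17)/51;  N = 0

Compute the unit normal N̂(u, v) = (-v/sqrt(u^2 + v^2 + 1), -u/sqrt(u^2 + v^2 + 1), 1/sqrt(u^2 + v^2 + 1)), and the second partials r_uu, r_uv, r_vv. Take dot products:
  L(u, v) = r_uu · N̂ = 0,
  M(u, v) = r_uv · N̂ = 1/sqrt(u^2 + v^2 + 1),
  N(u, v) = r_vv · N̂ = 0.
Evaluating at (u, v) = (7/2, -5):
  L = 0, M = 2*sqrt(17)/51, N = 0.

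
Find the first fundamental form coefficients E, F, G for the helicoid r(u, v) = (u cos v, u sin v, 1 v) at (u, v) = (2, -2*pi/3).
E = 1;  F = 0;  G = 5

Partials: r_u = (cos(v), sin(v), 0), r_v = (-u*sin(v), u*cos(v), 1). As functions of (u, v):
  E = r_u · r_u = 1,
  F = r_u · r_v = 0,
  G = r_v · r_v = u^2 + 1.
Evaluating at (u, v) = (2, -2*pi/3): E = 1, F = 0, G = 5.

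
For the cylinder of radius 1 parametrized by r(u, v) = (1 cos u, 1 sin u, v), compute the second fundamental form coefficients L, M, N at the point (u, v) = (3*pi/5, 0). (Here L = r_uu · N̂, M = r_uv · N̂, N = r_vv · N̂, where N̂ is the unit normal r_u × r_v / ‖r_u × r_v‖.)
L = -1;  M = 0;  N = 0

Compute the unit normal N̂(u, v) = (cos(u), sin(u), 0), and the second partials r_uu, r_uv, r_vv. Take dot products:
  L(u, v) = r_uu · N̂ = -1,
  M(u, v) = r_uv · N̂ = 0,
  N(u, v) = r_vv · N̂ = 0.
Evaluating at (u, v) = (3*pi/5, 0):
  L = -1, M = 0, N = 0.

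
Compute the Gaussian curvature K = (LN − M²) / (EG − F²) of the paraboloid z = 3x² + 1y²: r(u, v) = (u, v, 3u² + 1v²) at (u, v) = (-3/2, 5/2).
K = 12/11449

Coefficients of the first fundamental form: E = 36*u^2 + 1, F = 12*u*v, G = 4*v^2 + 1.
Coefficients of the second fundamental form: L = 6/sqrt(36*u^2 + 4*v^2 + 1), M = 0, N = 2/sqrt(36*u^2 + 4*v^2 + 1).
Assemble K = (LN − M²)/(EG − F²) = 12/(1296*u^4 + 288*u^2*v^2 + 72*u^2 + 16*v^4 + 8*v^2 + 1). At (u, v) = (-3/2, 5/2): K = 12/11449.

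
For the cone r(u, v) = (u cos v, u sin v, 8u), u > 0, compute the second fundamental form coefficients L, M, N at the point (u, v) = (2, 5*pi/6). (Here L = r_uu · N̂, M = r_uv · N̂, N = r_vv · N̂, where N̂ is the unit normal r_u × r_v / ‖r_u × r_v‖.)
L = 0;  M = 0;  N = 16*sqrt(65)/65

Compute the unit normal N̂(u, v) = (-8*sqrt(65)*u*cos(v)/(65*Abs(u)), -8*sqrt(65)*u*sin(v)/(65*Abs(u)), sqrt(65)*u/(65*Abs(u))), and the second partials r_uu, r_uv, r_vv. Take dot products:
  L(u, v) = r_uu · N̂ = 0,
  M(u, v) = r_uv · N̂ = 0,
  N(u, v) = r_vv · N̂ = 8*sqrt(65)*u^2/(65*Abs(u)).
Evaluating at (u, v) = (2, 5*pi/6):
  L = 0, M = 0, N = 16*sqrt(65)/65.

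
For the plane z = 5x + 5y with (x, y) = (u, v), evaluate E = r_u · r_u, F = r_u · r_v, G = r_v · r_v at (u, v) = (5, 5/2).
E = 26;  F = 25;  G = 26

Partials: r_u = (1, 0, 5), r_v = (0, 1, 5). As functions of (u, v):
  E = r_u · r_u = 26,
  F = r_u · r_v = 25,
  G = r_v · r_v = 26.
Evaluating at (u, v) = (5, 5/2): E = 26, F = 25, G = 26.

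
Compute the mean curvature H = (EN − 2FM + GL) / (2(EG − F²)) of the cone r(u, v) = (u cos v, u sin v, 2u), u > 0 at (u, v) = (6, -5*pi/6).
H = sqrt(5)/30

With E = 5, F = 0, G = u^2, L = 0, M = 0, N = 2*sqrt(5)*u^2/(5*Abs(u)), assemble
  H = (EN − 2FM + GL) / (2(EG − F²)) = sqrt(5)/(5*Abs(u)).
At (u, v) = (6, -5*pi/6): H = sqrt(5)/30.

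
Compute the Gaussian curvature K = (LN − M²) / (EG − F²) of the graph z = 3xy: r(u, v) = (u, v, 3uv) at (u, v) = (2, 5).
K = -9/68644

Coefficients of the first fundamental form: E = 9*v^2 + 1, F = 9*u*v, G = 9*u^2 + 1.
Coefficients of the second fundamental form: L = 0, M = 3/sqrt(9*u^2 + 9*v^2 + 1), N = 0.
Assemble K = (LN − M²)/(EG − F²) = -9/(81*u^4 + 162*u^2*v^2 + 18*u^2 + 81*v^4 + 18*v^2 + 1). At (u, v) = (2, 5): K = -9/68644.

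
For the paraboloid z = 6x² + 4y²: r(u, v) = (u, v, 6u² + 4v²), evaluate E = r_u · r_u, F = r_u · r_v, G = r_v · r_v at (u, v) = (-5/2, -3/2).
E = 901;  F = 360;  G = 145

Partials: r_u = (1, 0, 12*u), r_v = (0, 1, 8*v). As functions of (u, v):
  E = r_u · r_u = 144*u^2 + 1,
  F = r_u · r_v = 96*u*v,
  G = r_v · r_v = 64*v^2 + 1.
Evaluating at (u, v) = (-5/2, -3/2): E = 901, F = 360, G = 145.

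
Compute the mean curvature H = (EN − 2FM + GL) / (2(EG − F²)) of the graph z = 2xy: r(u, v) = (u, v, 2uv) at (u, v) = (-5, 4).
H = 32*sqrt(165)/5445

With E = 4*v^2 + 1, F = 4*u*v, G = 4*u^2 + 1, L = 0, M = 2/sqrt(4*u^2 + 4*v^2 + 1), N = 0, assemble
  H = (EN − 2FM + GL) / (2(EG − F²)) = -8*u*v/(4*u^2 + 4*v^2 + 1)^(3/2).
At (u, v) = (-5, 4): H = 32*sqrt(165)/5445.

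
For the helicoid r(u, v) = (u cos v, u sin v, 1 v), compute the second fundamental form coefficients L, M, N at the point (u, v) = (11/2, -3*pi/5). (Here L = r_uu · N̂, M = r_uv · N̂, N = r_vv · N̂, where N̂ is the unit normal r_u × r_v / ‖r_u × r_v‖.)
L = 0;  M = -2*sqrt(5)/25;  N = 0

Compute the unit normal N̂(u, v) = (sin(v)/sqrt(u^2 + 1), -cos(v)/sqrt(u^2 + 1), u/sqrt(u^2 + 1)), and the second partials r_uu, r_uv, r_vv. Take dot products:
  L(u, v) = r_uu · N̂ = 0,
  M(u, v) = r_uv · N̂ = -1/sqrt(u^2 + 1),
  N(u, v) = r_vv · N̂ = 0.
Evaluating at (u, v) = (11/2, -3*pi/5):
  L = 0, M = -2*sqrt(5)/25, N = 0.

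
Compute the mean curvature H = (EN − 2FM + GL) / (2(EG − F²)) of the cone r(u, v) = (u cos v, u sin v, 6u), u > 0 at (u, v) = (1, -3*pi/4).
H = 3*sqrt(37)/37

With E = 37, F = 0, G = u^2, L = 0, M = 0, N = 6*sqrt(37)*u^2/(37*Abs(u)), assemble
  H = (EN − 2FM + GL) / (2(EG − F²)) = 3*sqrt(37)/(37*Abs(u)).
At (u, v) = (1, -3*pi/4): H = 3*sqrt(37)/37.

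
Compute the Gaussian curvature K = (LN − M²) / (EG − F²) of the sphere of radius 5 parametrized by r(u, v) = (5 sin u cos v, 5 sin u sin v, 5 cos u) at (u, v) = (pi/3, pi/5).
K = 1/25

Coefficients of the first fundamental form: E = 25, F = 0, G = 25*sin(u)^2.
Coefficients of the second fundamental form: L = -5*sin(u)/Abs(sin(u)), M = 0, N = -5*sin(u)^3/Abs(sin(u)).
Assemble K = (LN − M²)/(EG − F²) = 1/25. At (u, v) = (pi/3, pi/5): K = 1/25.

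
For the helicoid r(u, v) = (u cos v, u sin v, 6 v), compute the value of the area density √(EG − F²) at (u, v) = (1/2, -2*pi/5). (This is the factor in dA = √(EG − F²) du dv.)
√(EG − F²)|_{(1/2, -2*pi/5)} = sqrt(145)/2

E = 1, F = 0, G = u^2 + 36, so EG − F² = u^2 + 36. Taking the positive square root: √(EG − F²) = sqrt(u^2 + 36). At (u, v) = (1/2, -2*pi/5): sqrt(145)/2.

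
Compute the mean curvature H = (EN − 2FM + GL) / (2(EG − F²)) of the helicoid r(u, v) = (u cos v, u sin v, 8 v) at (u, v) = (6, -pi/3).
H = 0

With E = 1, F = 0, G = u^2 + 64, L = 0, M = -8/sqrt(u^2 + 64), N = 0, assemble
  H = (EN − 2FM + GL) / (2(EG − F²)) = 0.
At (u, v) = (6, -pi/3): H = 0.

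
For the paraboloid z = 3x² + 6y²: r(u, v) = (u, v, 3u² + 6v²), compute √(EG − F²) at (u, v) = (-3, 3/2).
√(EG − F²)|_{(-3, 3/2)} = sqrt(649)

E = 36*u^2 + 1, F = 72*u*v, G = 144*v^2 + 1; EG − F² = 36*u^2 + 144*v^2 + 1; √(EG − F²) = sqrt(36*u^2 + 144*v^2 + 1). At the given point: sqrt(649).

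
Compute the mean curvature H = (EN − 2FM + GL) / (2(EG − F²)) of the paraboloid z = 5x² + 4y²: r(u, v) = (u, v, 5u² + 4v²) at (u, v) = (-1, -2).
H = 563*sqrt(357)/42483

With E = 100*u^2 + 1, F = 80*u*v, G = 64*v^2 + 1, L = 10/sqrt(100*u^2 + 64*v^2 + 1), M = 0, N = 8/sqrt(100*u^2 + 64*v^2 + 1), assemble
  H = (EN − 2FM + GL) / (2(EG − F²)) = (400*u^2 + 320*v^2 + 9)/(100*u^2 + 64*v^2 + 1)^(3/2).
At (u, v) = (-1, -2): H = 563*sqrt(357)/42483.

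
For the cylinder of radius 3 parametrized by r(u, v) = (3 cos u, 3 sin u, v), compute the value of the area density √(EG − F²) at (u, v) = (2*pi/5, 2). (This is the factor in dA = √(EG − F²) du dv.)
√(EG − F²)|_{(2*pi/5, 2)} = 3

E = 9, F = 0, G = 1, so EG − F² = 9. Taking the positive square root: √(EG − F²) = 3. At (u, v) = (2*pi/5, 2): 3.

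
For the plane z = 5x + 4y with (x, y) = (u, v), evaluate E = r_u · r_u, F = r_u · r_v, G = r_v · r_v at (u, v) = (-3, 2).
E = 26;  F = 20;  G = 17

Partials: r_u = (1, 0, 5), r_v = (0, 1, 4). As functions of (u, v):
  E = r_u · r_u = 26,
  F = r_u · r_v = 20,
  G = r_v · r_v = 17.
Evaluating at (u, v) = (-3, 2): E = 26, F = 20, G = 17.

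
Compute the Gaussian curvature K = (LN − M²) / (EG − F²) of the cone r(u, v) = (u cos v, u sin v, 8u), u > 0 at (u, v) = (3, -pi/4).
K = 0

Coefficients of the first fundamental form: E = 65, F = 0, G = u^2.
Coefficients of the second fundamental form: L = 0, M = 0, N = 8*sqrt(65)*u^2/(65*Abs(u)).
Assemble K = (LN − M²)/(EG − F²) = 0. At (u, v) = (3, -pi/4): K = 0.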